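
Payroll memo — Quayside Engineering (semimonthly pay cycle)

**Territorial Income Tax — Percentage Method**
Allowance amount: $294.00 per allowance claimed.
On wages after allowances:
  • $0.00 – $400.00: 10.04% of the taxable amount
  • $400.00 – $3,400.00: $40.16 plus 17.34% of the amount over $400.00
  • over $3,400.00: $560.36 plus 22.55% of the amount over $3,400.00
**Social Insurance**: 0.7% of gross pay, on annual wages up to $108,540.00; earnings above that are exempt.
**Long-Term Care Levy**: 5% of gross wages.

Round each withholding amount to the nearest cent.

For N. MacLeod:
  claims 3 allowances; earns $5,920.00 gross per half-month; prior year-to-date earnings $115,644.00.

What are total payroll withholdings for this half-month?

Territorial Income Tax: taxable = $5,920.00 − 3×$294.00 = $5,038.00
  $560.36 + 22.55% × ($5,038.00 − $3,400.00) = $560.36 + 22.55% × $1,638.00 = $929.73
Social Insurance: YTD $115,644.00 ≥ cap $108,540.00 → $0.00
Long-Term Care Levy: 5% × $5,920.00 = $296.00
Total: $929.73 + $0.00 + $296.00 = $1,225.73

$1,225.73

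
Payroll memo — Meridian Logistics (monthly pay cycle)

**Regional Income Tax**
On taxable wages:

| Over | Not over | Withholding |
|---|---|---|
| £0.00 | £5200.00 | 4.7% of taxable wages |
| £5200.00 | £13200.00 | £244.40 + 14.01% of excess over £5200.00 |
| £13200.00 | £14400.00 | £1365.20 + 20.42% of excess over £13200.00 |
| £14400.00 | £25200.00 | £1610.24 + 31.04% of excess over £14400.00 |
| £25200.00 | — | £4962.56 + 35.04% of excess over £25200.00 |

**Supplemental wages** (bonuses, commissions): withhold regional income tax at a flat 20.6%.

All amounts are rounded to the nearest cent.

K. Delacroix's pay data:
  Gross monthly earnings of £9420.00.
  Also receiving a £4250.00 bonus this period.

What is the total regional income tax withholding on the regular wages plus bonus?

Regional Income Tax: taxable = £9420.00
  £244.40 + 14.01% × (£9420.00 − £5200.00) = £244.40 + 14.01% × £4220.00 = £835.62
Supplemental (20.6% flat on bonus): 20.6% × £4250.00 = £875.50
Total regional income tax: £835.62 + £875.50 = £1711.12

£1711.12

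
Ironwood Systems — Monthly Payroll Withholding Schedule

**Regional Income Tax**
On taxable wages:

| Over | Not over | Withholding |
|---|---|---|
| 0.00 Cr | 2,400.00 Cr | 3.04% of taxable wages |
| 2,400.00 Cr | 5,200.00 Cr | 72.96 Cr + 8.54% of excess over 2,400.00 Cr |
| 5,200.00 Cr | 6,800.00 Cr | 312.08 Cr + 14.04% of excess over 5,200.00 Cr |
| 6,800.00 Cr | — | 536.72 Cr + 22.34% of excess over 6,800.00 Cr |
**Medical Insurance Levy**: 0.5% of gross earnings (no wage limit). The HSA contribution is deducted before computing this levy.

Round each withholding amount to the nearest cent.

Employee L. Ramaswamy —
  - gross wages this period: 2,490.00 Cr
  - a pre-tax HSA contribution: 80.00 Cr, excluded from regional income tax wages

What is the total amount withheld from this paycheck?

85.86 Cr

Regional Income Tax: taxable = 2,490.00 Cr − 80.00 Cr = 2,410.00 Cr
  72.96 Cr + 8.54% × (2,410.00 Cr − 2,400.00 Cr) = 72.96 Cr + 8.54% × 10.00 Cr = 73.81 Cr
Medical Insurance Levy: 0.5% × 2,410.00 Cr = 12.05 Cr
Total: 73.81 Cr + 12.05 Cr = 85.86 Cr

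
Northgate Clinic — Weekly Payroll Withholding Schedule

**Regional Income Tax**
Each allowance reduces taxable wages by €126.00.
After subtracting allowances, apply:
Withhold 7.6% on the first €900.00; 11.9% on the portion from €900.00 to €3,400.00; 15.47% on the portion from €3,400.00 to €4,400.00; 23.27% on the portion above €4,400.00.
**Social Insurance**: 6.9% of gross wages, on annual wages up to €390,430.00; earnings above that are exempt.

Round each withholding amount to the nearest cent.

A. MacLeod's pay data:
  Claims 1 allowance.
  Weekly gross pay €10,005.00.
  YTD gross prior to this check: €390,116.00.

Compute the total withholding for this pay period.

€1,817.23

Regional Income Tax: taxable = €10,005.00 − 1×€126.00 = €9,879.00
  €520.60 + 23.27% × (€9,879.00 − €4,400.00) = €520.60 + 23.27% × €5,479.00 = €1,795.56
Social Insurance: cap €390,430.00 − YTD €390,116.00 = €314.00 subject; 6.9% × €314.00 = €21.67
Total: €1,795.56 + €21.67 = €1,817.23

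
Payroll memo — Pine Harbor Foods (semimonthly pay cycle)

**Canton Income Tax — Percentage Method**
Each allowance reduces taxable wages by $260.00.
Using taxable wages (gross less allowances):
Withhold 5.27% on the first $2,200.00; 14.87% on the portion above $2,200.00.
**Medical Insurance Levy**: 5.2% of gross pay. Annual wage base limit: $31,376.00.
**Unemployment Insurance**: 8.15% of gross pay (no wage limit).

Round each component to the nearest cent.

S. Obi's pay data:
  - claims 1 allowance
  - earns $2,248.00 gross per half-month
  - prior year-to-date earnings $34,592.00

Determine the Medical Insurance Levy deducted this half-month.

$0.00

Medical Insurance Levy: YTD $34,592.00 ≥ cap $31,376.00 → $0.00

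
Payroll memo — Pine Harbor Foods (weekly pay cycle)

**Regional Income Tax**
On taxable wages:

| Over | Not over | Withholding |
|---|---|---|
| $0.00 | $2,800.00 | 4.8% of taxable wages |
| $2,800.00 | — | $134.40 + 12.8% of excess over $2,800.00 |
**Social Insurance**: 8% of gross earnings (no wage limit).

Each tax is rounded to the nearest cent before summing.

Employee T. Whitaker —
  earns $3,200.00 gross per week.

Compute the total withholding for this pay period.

$441.60

Regional Income Tax: taxable = $3,200.00
  $134.40 + 12.8% × ($3,200.00 − $2,800.00) = $134.40 + 12.8% × $400.00 = $185.60
Social Insurance: 8% × $3,200.00 = $256.00
Total: $185.60 + $256.00 = $441.60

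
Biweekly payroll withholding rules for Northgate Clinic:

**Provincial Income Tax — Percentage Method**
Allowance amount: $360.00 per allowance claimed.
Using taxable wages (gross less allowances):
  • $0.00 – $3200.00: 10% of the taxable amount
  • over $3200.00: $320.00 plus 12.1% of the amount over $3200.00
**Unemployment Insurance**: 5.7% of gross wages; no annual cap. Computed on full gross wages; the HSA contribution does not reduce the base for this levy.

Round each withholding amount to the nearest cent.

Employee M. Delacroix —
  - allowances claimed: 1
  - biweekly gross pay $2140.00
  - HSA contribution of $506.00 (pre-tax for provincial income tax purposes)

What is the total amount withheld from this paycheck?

Provincial Income Tax: taxable = $2140.00 − $506.00 − 1×$360.00 = $1274.00
  10% × $1274.00 = $127.40
Unemployment Insurance: 5.7% × $2140.00 = $121.98
Total: $127.40 + $121.98 = $249.38

$249.38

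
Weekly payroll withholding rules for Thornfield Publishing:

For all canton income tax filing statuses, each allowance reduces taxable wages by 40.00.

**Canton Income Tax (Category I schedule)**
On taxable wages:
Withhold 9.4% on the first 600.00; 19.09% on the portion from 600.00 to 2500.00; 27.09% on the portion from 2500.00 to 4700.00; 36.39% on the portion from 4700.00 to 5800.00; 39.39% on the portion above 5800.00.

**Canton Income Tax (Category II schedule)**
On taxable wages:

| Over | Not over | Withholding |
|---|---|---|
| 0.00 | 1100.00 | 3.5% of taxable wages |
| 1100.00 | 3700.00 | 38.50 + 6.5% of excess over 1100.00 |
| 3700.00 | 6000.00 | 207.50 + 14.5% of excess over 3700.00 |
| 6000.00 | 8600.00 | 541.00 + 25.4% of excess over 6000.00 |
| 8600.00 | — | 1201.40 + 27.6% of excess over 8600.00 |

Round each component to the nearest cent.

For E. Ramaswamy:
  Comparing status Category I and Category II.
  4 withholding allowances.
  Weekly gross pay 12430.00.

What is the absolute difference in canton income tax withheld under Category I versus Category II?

Canton Income Tax (Category I): taxable = 12430.00 − 4×40.00 = 12270.00
  1415.38 + 39.39% × (12270.00 − 5800.00) = 1415.38 + 39.39% × 6470.00 = 3963.91
Canton Income Tax (Category II): taxable = 12430.00 − 4×40.00 = 12270.00
  1201.40 + 27.6% × (12270.00 − 8600.00) = 1201.40 + 27.6% × 3670.00 = 2214.32
Difference: |3963.91 − 2214.32| = 1749.59 (higher under Category I)

1749.59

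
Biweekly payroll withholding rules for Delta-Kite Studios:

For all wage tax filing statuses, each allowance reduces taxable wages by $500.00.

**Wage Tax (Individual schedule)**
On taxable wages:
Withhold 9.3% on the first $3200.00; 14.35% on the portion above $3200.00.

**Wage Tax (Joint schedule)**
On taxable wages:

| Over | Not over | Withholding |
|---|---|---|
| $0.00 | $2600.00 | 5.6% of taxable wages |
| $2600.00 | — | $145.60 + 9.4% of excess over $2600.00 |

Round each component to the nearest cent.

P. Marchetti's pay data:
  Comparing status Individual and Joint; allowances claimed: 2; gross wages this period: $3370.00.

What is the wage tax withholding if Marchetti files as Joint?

Wage Tax (Joint): taxable = $3370.00 − 2×$500.00 = $2370.00
  5.6% × $2370.00 = $132.72

$132.72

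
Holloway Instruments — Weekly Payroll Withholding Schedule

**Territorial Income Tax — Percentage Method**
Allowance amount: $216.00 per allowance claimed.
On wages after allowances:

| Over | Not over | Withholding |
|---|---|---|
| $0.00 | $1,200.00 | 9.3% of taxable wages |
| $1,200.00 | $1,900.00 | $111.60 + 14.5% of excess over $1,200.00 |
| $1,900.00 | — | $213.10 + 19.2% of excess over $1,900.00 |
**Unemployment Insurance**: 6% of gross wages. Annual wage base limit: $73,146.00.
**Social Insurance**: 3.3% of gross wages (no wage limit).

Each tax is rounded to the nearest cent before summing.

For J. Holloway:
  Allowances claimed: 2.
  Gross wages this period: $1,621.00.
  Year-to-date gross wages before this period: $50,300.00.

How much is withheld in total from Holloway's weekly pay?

Territorial Income Tax: taxable = $1,621.00 − 2×$216.00 = $1,189.00
  9.3% × $1,189.00 = $110.58
Unemployment Insurance: 6% × $1,621.00 = $97.26
Social Insurance: 3.3% × $1,621.00 = $53.49
Total: $110.58 + $97.26 + $53.49 = $261.33

$261.33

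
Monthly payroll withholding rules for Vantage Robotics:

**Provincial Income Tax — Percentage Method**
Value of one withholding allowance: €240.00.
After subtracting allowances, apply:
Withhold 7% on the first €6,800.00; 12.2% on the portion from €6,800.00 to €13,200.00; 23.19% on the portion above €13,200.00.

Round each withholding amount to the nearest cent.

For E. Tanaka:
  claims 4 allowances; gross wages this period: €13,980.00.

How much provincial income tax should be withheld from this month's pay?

Provincial Income Tax: taxable = €13,980.00 − 4×€240.00 = €13,020.00
  €476.00 + 12.2% × (€13,020.00 − €6,800.00) = €476.00 + 12.2% × €6,220.00 = €1,234.84

€1,234.84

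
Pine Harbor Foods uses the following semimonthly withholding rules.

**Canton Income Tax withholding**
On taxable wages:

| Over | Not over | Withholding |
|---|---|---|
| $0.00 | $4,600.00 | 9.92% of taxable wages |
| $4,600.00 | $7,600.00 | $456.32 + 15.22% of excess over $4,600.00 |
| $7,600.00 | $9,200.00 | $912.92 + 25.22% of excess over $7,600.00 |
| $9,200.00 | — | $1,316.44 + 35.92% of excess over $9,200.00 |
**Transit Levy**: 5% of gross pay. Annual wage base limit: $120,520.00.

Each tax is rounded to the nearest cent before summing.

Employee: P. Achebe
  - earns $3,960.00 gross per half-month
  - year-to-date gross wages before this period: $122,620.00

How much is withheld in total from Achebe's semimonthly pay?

$392.83

Canton Income Tax: taxable = $3,960.00
  9.92% × $3,960.00 = $392.83
Transit Levy: YTD $122,620.00 ≥ cap $120,520.00 → $0.00
Total: $392.83 + $0.00 = $392.83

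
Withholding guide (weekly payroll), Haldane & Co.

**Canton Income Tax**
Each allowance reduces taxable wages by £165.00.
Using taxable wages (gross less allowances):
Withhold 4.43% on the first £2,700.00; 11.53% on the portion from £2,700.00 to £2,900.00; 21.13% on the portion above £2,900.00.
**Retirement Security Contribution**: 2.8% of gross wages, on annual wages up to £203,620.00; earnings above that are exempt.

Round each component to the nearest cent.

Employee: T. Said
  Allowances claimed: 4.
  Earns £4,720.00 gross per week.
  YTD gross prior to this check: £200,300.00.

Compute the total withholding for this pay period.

£480.74

Canton Income Tax: taxable = £4,720.00 − 4×£165.00 = £4,060.00
  £142.67 + 21.13% × (£4,060.00 − £2,900.00) = £142.67 + 21.13% × £1,160.00 = £387.78
Retirement Security Contribution: cap £203,620.00 − YTD £200,300.00 = £3,320.00 subject; 2.8% × £3,320.00 = £92.96
Total: £387.78 + £92.96 = £480.74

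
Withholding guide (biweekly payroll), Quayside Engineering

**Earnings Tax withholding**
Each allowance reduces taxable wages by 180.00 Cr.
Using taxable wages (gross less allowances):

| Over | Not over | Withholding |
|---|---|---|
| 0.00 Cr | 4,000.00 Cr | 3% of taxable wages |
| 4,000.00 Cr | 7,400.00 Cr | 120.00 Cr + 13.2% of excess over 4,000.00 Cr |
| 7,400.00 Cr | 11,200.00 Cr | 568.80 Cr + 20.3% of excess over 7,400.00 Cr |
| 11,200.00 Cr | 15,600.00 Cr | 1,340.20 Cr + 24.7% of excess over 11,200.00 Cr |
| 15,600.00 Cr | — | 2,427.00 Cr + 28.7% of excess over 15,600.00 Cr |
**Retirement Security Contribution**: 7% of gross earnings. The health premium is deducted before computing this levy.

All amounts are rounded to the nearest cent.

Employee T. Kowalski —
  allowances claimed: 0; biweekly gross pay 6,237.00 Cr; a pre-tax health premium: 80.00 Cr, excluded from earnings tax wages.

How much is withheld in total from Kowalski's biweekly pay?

835.71 Cr

Earnings Tax: taxable = 6,237.00 Cr − 80.00 Cr = 6,157.00 Cr
  120.00 Cr + 13.2% × (6,157.00 Cr − 4,000.00 Cr) = 120.00 Cr + 13.2% × 2,157.00 Cr = 404.72 Cr
Retirement Security Contribution: 7% × 6,157.00 Cr = 430.99 Cr
Total: 404.72 Cr + 430.99 Cr = 835.71 Cr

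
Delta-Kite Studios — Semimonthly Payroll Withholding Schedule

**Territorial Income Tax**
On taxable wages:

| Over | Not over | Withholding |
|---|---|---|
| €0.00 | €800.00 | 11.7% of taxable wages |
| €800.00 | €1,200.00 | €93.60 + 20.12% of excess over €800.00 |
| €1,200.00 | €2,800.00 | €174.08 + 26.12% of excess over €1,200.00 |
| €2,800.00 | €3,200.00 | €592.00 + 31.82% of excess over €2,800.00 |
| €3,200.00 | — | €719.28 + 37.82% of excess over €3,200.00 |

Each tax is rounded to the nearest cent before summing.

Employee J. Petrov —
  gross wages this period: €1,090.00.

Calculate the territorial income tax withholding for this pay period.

€151.95

Territorial Income Tax: taxable = €1,090.00
  €93.60 + 20.12% × (€1,090.00 − €800.00) = €93.60 + 20.12% × €290.00 = €151.95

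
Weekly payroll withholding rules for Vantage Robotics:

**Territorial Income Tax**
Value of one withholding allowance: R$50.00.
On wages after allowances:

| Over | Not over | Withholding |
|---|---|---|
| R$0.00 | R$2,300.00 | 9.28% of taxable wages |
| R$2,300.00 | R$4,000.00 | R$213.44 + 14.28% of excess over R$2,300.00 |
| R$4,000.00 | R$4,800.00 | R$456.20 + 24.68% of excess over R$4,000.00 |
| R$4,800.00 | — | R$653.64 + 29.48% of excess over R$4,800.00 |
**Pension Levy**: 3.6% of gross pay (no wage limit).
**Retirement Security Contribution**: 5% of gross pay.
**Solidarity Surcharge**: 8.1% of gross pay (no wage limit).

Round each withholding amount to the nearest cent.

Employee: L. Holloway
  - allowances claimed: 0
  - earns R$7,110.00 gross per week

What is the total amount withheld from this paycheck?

Territorial Income Tax: taxable = R$7,110.00
  R$653.64 + 29.48% × (R$7,110.00 − R$4,800.00) = R$653.64 + 29.48% × R$2,310.00 = R$1,334.63
Pension Levy: 3.6% × R$7,110.00 = R$255.96
Retirement Security Contribution: 5% × R$7,110.00 = R$355.50
Solidarity Surcharge: 8.1% × R$7,110.00 = R$575.91
Total: R$1,334.63 + R$255.96 + R$355.50 + R$575.91 = R$2,522.00

R$2,522.00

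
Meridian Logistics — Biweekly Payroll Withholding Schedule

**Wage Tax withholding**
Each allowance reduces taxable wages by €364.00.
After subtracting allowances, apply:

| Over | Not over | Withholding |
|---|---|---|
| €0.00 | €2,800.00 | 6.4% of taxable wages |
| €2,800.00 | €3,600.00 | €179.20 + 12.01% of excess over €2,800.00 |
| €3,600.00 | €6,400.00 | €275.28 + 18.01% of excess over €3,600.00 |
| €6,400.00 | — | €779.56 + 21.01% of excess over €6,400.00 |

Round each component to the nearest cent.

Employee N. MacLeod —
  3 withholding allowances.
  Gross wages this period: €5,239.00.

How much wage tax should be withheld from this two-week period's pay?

Wage Tax: taxable = €5,239.00 − 3×€364.00 = €4,147.00
  €275.28 + 18.01% × (€4,147.00 − €3,600.00) = €275.28 + 18.01% × €547.00 = €373.79

€373.79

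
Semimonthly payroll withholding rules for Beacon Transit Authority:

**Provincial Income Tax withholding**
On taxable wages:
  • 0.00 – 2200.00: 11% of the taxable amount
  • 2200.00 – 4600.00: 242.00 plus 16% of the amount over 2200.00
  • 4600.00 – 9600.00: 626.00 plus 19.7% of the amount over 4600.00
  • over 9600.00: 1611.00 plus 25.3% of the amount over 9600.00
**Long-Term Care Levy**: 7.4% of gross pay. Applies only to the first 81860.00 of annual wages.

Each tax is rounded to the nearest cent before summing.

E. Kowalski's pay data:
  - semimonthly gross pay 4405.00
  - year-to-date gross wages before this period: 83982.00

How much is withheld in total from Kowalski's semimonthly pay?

594.80

Provincial Income Tax: taxable = 4405.00
  242.00 + 16% × (4405.00 − 2200.00) = 242.00 + 16% × 2205.00 = 594.80
Long-Term Care Levy: YTD 83982.00 ≥ cap 81860.00 → 0.00
Total: 594.80 + 0.00 = 594.80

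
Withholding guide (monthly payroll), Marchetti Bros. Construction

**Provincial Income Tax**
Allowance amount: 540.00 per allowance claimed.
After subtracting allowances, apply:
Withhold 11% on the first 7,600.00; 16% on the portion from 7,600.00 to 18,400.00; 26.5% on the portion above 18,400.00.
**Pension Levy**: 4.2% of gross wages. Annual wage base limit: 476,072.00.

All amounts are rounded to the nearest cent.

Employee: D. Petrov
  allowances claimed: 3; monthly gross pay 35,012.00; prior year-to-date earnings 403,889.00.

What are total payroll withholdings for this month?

8,007.38

Provincial Income Tax: taxable = 35,012.00 − 3×540.00 = 33,392.00
  2,564.00 + 26.5% × (33,392.00 − 18,400.00) = 2,564.00 + 26.5% × 14,992.00 = 6,536.88
Pension Levy: 4.2% × 35,012.00 = 1,470.50
Total: 6,536.88 + 1,470.50 = 8,007.38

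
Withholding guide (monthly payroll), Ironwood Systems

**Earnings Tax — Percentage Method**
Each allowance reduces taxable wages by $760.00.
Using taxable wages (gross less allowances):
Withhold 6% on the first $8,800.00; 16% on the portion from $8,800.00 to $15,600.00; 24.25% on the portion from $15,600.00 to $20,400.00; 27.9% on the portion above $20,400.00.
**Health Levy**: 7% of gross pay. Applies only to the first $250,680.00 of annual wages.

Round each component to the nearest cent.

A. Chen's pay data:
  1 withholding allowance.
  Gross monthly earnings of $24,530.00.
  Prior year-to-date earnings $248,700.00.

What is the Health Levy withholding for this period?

Health Levy: cap $250,680.00 − YTD $248,700.00 = $1,980.00 subject; 7% × $1,980.00 = $138.60

$138.60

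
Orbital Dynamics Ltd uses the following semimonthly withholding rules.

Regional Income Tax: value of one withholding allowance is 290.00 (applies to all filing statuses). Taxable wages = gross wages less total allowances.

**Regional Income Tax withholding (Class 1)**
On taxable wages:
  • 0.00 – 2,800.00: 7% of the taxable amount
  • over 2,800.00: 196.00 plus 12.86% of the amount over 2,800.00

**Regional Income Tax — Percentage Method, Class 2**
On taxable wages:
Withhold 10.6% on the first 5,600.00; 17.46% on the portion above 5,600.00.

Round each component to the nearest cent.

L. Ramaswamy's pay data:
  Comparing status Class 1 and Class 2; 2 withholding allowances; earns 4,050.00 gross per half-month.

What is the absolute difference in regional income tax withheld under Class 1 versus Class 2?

Regional Income Tax (Class 1): taxable = 4,050.00 − 2×290.00 = 3,470.00
  196.00 + 12.86% × (3,470.00 − 2,800.00) = 196.00 + 12.86% × 670.00 = 282.16
Regional Income Tax (Class 2): taxable = 4,050.00 − 2×290.00 = 3,470.00
  10.6% × 3,470.00 = 367.82
Difference: |282.16 − 367.82| = 85.66 (higher under Class 2)

85.66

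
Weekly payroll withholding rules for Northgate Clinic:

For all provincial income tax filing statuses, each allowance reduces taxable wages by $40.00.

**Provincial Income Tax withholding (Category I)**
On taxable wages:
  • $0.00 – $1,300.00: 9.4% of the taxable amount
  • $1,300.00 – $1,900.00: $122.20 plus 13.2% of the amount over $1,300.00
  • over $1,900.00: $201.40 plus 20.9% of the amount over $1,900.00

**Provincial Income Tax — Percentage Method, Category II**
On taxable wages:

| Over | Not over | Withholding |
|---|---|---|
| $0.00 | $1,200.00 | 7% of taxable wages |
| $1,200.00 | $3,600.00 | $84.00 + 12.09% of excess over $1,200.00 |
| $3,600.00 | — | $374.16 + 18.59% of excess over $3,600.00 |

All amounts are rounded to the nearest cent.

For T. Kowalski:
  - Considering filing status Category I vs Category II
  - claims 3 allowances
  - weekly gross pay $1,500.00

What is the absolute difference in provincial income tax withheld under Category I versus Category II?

Provincial Income Tax (Category I): taxable = $1,500.00 − 3×$40.00 = $1,380.00
  $122.20 + 13.2% × ($1,380.00 − $1,300.00) = $122.20 + 13.2% × $80.00 = $132.76
Provincial Income Tax (Category II): taxable = $1,500.00 − 3×$40.00 = $1,380.00
  $84.00 + 12.09% × ($1,380.00 − $1,200.00) = $84.00 + 12.09% × $180.00 = $105.76
Difference: |$132.76 − $105.76| = $27.00 (higher under Category I)

$27.00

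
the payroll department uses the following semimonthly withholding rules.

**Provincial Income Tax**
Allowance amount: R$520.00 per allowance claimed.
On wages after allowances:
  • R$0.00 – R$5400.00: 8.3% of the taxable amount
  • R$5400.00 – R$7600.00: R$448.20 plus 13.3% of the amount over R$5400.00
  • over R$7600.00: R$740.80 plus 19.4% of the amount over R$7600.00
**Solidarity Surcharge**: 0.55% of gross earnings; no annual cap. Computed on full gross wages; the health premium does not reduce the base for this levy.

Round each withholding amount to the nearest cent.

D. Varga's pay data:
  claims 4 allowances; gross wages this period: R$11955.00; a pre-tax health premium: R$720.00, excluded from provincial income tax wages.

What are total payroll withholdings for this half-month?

R$1108.22

Provincial Income Tax: taxable = R$11955.00 − R$720.00 − 4×R$520.00 = R$9155.00
  R$740.80 + 19.4% × (R$9155.00 − R$7600.00) = R$740.80 + 19.4% × R$1555.00 = R$1042.47
Solidarity Surcharge: 0.55% × R$11955.00 = R$65.75
Total: R$1042.47 + R$65.75 = R$1108.22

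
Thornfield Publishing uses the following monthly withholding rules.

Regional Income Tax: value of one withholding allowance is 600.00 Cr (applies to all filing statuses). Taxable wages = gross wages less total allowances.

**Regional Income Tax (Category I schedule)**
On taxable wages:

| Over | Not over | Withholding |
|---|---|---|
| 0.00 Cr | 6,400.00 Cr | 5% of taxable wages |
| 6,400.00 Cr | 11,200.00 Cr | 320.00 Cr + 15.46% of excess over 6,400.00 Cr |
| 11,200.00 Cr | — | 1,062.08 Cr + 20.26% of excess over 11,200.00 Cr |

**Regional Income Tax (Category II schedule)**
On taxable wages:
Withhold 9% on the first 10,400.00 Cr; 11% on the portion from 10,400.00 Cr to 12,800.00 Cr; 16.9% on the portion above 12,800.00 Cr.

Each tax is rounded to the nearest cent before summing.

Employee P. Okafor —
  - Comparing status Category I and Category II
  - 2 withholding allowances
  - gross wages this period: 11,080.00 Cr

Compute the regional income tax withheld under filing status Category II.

Regional Income Tax (Category II): taxable = 11,080.00 Cr − 2×600.00 Cr = 9,880.00 Cr
  9% × 9,880.00 Cr = 889.20 Cr

889.20 Cr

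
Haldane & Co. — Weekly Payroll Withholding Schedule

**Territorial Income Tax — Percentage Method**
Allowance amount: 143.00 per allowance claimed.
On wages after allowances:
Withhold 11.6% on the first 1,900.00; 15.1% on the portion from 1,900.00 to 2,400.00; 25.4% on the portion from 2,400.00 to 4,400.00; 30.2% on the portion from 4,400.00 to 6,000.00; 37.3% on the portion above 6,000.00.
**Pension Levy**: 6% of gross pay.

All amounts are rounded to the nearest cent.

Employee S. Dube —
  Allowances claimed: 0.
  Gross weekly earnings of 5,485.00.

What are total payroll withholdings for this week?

Territorial Income Tax: taxable = 5,485.00
  803.90 + 30.2% × (5,485.00 − 4,400.00) = 803.90 + 30.2% × 1,085.00 = 1,131.57
Pension Levy: 6% × 5,485.00 = 329.10
Total: 1,131.57 + 329.10 = 1,460.67

1,460.67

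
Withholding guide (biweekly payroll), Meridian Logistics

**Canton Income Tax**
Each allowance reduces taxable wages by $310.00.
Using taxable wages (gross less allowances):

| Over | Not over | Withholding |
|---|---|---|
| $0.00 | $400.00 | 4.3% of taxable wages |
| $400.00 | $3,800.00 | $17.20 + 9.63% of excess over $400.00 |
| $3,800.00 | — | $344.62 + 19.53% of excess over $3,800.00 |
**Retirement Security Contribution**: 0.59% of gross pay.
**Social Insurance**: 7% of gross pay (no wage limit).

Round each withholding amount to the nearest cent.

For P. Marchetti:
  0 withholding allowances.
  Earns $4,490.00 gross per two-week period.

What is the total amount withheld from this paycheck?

$820.17

Canton Income Tax: taxable = $4,490.00
  $344.62 + 19.53% × ($4,490.00 − $3,800.00) = $344.62 + 19.53% × $690.00 = $479.38
Retirement Security Contribution: 0.59% × $4,490.00 = $26.49
Social Insurance: 7% × $4,490.00 = $314.30
Total: $479.38 + $26.49 + $314.30 = $820.17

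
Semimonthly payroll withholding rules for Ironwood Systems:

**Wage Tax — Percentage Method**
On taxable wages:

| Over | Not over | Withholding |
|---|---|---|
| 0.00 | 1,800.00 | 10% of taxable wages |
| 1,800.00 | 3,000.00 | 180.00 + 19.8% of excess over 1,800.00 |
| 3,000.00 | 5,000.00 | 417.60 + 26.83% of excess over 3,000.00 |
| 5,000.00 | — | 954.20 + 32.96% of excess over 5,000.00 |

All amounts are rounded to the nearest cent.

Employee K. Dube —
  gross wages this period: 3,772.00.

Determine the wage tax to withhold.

Wage Tax: taxable = 3,772.00
  417.60 + 26.83% × (3,772.00 − 3,000.00) = 417.60 + 26.83% × 772.00 = 624.73

624.73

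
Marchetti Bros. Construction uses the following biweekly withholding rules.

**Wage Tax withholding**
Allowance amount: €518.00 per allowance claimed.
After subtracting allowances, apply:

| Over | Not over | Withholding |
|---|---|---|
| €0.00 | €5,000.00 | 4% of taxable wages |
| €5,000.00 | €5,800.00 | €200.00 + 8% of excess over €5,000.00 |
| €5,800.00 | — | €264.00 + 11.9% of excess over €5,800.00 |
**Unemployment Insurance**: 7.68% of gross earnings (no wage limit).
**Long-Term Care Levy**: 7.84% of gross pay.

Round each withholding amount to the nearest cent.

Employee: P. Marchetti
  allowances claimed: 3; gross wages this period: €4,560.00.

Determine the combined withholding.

€827.95

Wage Tax: taxable = €4,560.00 − 3×€518.00 = €3,006.00
  4% × €3,006.00 = €120.24
Unemployment Insurance: 7.68% × €4,560.00 = €350.21
Long-Term Care Levy: 7.84% × €4,560.00 = €357.50
Total: €120.24 + €350.21 + €357.50 = €827.95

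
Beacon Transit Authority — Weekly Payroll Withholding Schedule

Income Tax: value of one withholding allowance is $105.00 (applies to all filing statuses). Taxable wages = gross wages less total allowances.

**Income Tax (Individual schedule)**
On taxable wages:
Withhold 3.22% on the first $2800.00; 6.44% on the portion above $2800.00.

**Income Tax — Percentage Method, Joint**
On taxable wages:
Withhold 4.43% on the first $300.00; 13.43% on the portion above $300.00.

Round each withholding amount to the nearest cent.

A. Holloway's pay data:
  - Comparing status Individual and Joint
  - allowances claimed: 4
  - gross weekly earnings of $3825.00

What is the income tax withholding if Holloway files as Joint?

$430.29

Income Tax (Joint): taxable = $3825.00 − 4×$105.00 = $3405.00
  $13.29 + 13.43% × ($3405.00 − $300.00) = $13.29 + 13.43% × $3105.00 = $430.29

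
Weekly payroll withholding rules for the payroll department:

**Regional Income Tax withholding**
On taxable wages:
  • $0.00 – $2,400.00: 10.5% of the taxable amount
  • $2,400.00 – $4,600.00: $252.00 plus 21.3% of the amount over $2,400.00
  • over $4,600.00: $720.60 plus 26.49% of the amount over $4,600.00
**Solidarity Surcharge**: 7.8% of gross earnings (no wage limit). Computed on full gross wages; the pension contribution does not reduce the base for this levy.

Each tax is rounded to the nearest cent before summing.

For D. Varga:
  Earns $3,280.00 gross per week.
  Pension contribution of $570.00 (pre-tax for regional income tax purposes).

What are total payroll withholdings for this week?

$573.87

Regional Income Tax: taxable = $3,280.00 − $570.00 = $2,710.00
  $252.00 + 21.3% × ($2,710.00 − $2,400.00) = $252.00 + 21.3% × $310.00 = $318.03
Solidarity Surcharge: 7.8% × $3,280.00 = $255.84
Total: $318.03 + $255.84 = $573.87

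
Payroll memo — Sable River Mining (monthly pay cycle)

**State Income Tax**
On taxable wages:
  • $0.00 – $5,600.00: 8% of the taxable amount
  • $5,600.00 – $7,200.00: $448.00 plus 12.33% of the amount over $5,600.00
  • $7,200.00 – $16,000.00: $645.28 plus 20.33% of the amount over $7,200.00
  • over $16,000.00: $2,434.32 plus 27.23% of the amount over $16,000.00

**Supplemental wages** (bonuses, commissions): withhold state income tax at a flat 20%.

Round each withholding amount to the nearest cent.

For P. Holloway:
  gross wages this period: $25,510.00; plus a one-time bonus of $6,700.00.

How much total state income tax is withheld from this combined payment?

$6,363.89

State Income Tax: taxable = $25,510.00
  $2,434.32 + 27.23% × ($25,510.00 − $16,000.00) = $2,434.32 + 27.23% × $9,510.00 = $5,023.89
Supplemental (20% flat on bonus): 20% × $6,700.00 = $1,340.00
Total state income tax: $5,023.89 + $1,340.00 = $6,363.89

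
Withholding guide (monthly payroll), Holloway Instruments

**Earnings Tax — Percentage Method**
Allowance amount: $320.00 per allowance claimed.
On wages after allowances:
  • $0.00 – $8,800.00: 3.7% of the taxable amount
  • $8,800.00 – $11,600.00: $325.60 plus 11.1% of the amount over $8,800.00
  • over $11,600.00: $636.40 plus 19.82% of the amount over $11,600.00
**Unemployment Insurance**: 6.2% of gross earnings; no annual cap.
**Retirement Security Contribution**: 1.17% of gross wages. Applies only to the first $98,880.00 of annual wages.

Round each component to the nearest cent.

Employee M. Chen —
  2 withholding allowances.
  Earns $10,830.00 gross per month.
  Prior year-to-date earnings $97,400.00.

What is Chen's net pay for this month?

$9,661.33

Earnings Tax: taxable = $10,830.00 − 2×$320.00 = $10,190.00
  $325.60 + 11.1% × ($10,190.00 − $8,800.00) = $325.60 + 11.1% × $1,390.00 = $479.89
Unemployment Insurance: 6.2% × $10,830.00 = $671.46
Retirement Security Contribution: cap $98,880.00 − YTD $97,400.00 = $1,480.00 subject; 1.17% × $1,480.00 = $17.32
Total withheld: $479.89 + $671.46 + $17.32 = $1,168.67
Net pay: $10,830.00 − $1,168.67 = $9,661.33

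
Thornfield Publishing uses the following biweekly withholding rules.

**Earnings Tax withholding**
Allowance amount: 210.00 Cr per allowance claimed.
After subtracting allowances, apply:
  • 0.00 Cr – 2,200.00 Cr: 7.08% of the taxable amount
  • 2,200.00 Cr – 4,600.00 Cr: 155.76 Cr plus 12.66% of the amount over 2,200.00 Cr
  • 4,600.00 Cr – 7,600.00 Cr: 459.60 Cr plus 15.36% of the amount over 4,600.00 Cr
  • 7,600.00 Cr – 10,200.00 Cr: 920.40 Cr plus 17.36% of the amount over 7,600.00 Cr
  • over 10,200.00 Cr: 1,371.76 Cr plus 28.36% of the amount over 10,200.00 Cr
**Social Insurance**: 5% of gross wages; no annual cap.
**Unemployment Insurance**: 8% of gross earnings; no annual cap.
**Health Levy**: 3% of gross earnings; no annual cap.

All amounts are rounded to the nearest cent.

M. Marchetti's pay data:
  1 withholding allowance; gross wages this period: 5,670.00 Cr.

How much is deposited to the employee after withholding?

4,171.10 Cr

Earnings Tax: taxable = 5,670.00 Cr − 1×210.00 Cr = 5,460.00 Cr
  459.60 Cr + 15.36% × (5,460.00 Cr − 4,600.00 Cr) = 459.60 Cr + 15.36% × 860.00 Cr = 591.70 Cr
Social Insurance: 5% × 5,670.00 Cr = 283.50 Cr
Unemployment Insurance: 8% × 5,670.00 Cr = 453.60 Cr
Health Levy: 3% × 5,670.00 Cr = 170.10 Cr
Total withheld: 591.70 Cr + 283.50 Cr + 453.60 Cr + 170.10 Cr = 1,498.90 Cr
Net pay: 5,670.00 Cr − 1,498.90 Cr = 4,171.10 Cr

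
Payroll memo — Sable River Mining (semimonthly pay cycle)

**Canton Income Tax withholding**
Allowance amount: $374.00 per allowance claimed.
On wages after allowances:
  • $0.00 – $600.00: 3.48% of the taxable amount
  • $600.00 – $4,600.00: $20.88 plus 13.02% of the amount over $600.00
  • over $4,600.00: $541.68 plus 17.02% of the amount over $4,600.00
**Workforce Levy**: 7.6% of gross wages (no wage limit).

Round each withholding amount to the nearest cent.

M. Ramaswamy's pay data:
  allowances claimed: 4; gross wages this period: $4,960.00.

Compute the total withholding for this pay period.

Canton Income Tax: taxable = $4,960.00 − 4×$374.00 = $3,464.00
  $20.88 + 13.02% × ($3,464.00 − $600.00) = $20.88 + 13.02% × $2,864.00 = $393.77
Workforce Levy: 7.6% × $4,960.00 = $376.96
Total: $393.77 + $376.96 = $770.73

$770.73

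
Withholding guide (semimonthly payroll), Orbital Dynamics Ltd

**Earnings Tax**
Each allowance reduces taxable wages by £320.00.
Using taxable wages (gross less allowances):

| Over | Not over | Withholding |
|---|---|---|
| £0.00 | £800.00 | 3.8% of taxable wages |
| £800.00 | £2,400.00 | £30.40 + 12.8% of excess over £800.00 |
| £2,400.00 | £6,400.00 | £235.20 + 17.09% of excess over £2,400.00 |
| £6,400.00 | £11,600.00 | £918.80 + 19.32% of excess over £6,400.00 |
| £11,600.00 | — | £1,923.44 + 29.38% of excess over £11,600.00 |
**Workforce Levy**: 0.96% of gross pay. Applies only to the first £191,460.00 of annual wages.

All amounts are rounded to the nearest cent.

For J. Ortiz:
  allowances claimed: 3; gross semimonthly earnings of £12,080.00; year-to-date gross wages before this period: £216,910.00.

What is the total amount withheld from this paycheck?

£1,830.70

Earnings Tax: taxable = £12,080.00 − 3×£320.00 = £11,120.00
  £918.80 + 19.32% × (£11,120.00 − £6,400.00) = £918.80 + 19.32% × £4,720.00 = £1,830.70
Workforce Levy: YTD £216,910.00 ≥ cap £191,460.00 → £0.00
Total: £1,830.70 + £0.00 = £1,830.70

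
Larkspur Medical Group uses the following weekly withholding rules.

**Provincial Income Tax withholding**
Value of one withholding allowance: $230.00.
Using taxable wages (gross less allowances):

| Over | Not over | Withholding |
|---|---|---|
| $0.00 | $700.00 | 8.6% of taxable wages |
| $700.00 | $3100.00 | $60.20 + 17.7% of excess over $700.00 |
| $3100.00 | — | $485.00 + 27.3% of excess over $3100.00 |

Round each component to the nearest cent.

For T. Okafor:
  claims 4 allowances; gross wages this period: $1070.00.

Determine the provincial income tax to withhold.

$12.90

Provincial Income Tax: taxable = $1070.00 − 4×$230.00 = $150.00
  8.6% × $150.00 = $12.90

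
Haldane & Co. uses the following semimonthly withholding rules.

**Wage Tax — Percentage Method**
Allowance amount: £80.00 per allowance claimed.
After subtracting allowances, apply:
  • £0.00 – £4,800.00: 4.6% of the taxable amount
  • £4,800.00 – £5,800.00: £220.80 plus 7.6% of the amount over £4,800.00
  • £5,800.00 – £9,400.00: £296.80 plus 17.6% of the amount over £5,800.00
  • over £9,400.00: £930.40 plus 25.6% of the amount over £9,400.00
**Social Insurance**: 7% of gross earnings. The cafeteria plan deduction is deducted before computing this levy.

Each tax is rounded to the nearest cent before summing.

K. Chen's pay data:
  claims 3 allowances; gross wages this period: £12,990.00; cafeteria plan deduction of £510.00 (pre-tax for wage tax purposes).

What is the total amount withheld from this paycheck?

Wage Tax: taxable = £12,990.00 − £510.00 − 3×£80.00 = £12,240.00
  £930.40 + 25.6% × (£12,240.00 − £9,400.00) = £930.40 + 25.6% × £2,840.00 = £1,657.44
Social Insurance: 7% × £12,480.00 = £873.60
Total: £1,657.44 + £873.60 = £2,531.04

£2,531.04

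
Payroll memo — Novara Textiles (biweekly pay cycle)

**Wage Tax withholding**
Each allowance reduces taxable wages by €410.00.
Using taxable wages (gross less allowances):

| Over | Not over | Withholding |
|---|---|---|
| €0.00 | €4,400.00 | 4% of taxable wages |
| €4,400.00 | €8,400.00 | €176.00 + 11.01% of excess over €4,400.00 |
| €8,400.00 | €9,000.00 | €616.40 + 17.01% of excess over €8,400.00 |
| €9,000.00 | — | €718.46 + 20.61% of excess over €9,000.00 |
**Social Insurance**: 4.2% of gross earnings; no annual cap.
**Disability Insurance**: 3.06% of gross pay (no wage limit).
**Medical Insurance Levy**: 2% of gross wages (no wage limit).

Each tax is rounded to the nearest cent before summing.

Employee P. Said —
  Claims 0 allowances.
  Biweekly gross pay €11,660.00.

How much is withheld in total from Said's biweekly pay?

€2,346.41

Wage Tax: taxable = €11,660.00
  €718.46 + 20.61% × (€11,660.00 − €9,000.00) = €718.46 + 20.61% × €2,660.00 = €1,266.69
Social Insurance: 4.2% × €11,660.00 = €489.72
Disability Insurance: 3.06% × €11,660.00 = €356.80
Medical Insurance Levy: 2% × €11,660.00 = €233.20
Total: €1,266.69 + €489.72 + €356.80 + €233.20 = €2,346.41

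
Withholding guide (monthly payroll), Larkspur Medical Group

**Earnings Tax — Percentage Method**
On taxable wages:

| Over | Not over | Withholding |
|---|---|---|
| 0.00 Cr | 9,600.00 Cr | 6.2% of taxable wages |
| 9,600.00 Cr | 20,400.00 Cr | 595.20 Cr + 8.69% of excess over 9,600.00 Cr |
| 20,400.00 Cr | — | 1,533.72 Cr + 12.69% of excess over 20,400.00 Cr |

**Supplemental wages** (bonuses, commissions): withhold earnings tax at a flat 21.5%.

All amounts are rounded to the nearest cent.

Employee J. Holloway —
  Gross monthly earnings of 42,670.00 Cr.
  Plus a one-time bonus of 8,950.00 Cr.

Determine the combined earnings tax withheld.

6,284.03 Cr

Earnings Tax: taxable = 42,670.00 Cr
  1,533.72 Cr + 12.69% × (42,670.00 Cr − 20,400.00 Cr) = 1,533.72 Cr + 12.69% × 22,270.00 Cr = 4,359.78 Cr
Supplemental (21.5% flat on bonus): 21.5% × 8,950.00 Cr = 1,924.25 Cr
Total earnings tax: 4,359.78 Cr + 1,924.25 Cr = 6,284.03 Cr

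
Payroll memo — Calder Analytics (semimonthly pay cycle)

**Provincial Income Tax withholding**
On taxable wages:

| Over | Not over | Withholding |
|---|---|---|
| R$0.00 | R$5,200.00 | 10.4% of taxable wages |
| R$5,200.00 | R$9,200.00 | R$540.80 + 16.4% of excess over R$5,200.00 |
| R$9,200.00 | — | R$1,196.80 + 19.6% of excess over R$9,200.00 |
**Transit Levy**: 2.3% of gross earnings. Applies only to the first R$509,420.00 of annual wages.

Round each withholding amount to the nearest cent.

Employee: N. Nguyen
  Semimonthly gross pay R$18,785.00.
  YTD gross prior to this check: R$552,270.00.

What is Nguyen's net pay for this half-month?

Provincial Income Tax: taxable = R$18,785.00
  R$1,196.80 + 19.6% × (R$18,785.00 − R$9,200.00) = R$1,196.80 + 19.6% × R$9,585.00 = R$3,075.46
Transit Levy: YTD R$552,270.00 ≥ cap R$509,420.00 → R$0.00
Total withheld: R$3,075.46 + R$0.00 = R$3,075.46
Net pay: R$18,785.00 − R$3,075.46 = R$15,709.54

R$15,709.54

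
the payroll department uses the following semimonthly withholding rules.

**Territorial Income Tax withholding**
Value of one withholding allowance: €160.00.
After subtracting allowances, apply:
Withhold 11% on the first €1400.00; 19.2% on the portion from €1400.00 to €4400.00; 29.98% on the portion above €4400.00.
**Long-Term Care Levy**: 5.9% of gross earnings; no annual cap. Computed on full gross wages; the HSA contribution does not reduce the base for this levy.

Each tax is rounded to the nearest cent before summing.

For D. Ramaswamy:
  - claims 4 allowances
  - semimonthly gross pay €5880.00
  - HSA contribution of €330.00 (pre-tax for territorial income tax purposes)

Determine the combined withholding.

Territorial Income Tax: taxable = €5880.00 − €330.00 − 4×€160.00 = €4910.00
  €730.00 + 29.98% × (€4910.00 − €4400.00) = €730.00 + 29.98% × €510.00 = €882.90
Long-Term Care Levy: 5.9% × €5880.00 = €346.92
Total: €882.90 + €346.92 = €1229.82

€1229.82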